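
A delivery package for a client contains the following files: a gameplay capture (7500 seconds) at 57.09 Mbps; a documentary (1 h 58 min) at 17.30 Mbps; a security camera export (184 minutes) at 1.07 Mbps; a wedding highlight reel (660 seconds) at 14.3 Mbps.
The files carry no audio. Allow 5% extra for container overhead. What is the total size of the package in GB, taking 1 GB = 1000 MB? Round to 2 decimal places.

75.06 GB

gameplay capture: 57.090 Mbps × 7500 s × 1.05 = 449583.8 Mb
documentary: 17.300 Mbps × 7080 s × 1.05 = 128608.2 Mb
security camera export: 1.070 Mbps × 11040 s × 1.05 = 12403.4 Mb
wedding highlight reel: 14.300 Mbps × 660 s × 1.05 = 9909.9 Mb
Total: 600505.3 Mb = 75063.2 MB.
= 75.06 GB.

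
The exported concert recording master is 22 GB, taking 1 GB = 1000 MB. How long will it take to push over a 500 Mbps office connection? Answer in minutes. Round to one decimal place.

5.9 minutes

File: 22 GB = 176000.0 Mb.
At 500 Mbps: 176000.0 / 500 = 352.0 s ≈ 5.87 minutes.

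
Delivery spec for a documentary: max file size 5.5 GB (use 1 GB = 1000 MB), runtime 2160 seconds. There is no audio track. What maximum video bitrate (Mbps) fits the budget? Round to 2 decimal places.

20.37 Mbps

Budget: 5.5 GB = 44000.0 Mb.
Total bitrate budget: 44000.0 Mb / 2160 s = 20.370 Mbps.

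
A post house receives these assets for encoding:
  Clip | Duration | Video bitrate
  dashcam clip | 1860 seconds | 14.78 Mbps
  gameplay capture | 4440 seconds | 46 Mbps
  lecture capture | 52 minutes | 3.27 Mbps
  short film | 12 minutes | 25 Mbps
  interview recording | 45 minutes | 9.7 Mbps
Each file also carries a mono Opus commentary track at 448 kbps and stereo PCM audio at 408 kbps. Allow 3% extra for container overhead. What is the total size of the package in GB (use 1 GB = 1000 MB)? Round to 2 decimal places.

38.25 GB

Audio total: 448 + 408 = 856 kbps = 0.856 Mbps.
dashcam clip: 15.636 Mbps × 1860 s × 1.03 = 29955.4 Mb
gameplay capture: 46.856 Mbps × 4440 s × 1.03 = 214281.9 Mb
lecture capture: 4.126 Mbps × 3120 s × 1.03 = 13259.3 Mb
short film: 25.856 Mbps × 720 s × 1.03 = 19174.8 Mb
interview recording: 10.556 Mbps × 2700 s × 1.03 = 29356.2 Mb
Total: 306027.7 Mb = 38253.5 MB.
= 38.25 GB.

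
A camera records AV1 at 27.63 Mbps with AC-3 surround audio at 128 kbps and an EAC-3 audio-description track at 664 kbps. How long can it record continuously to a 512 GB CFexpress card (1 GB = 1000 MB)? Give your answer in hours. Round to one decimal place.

Audio total: 128 + 664 = 792 kbps = 0.792 Mbps.
Total bitrate: 27.63 + 0.792 = 28.422 Mbps.
Capacity: 512 GB = 4,096,000 Mb.
Recording time: 4,096,000 / 28.422 = 144,114 s ≈ 40.0 hours.

40.0 hours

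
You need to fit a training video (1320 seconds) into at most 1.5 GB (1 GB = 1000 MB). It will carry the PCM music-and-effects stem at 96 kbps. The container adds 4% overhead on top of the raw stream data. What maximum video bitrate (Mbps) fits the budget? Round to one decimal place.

8.6 Mbps

Budget: 1.5 GB = 12000.0 Mb.
Stream payload after overhead: 12000.0 / 1.04 = 11538.5 Mb.
Total bitrate budget: 11538.5 Mb / 1320 s = 8.741 Mbps.
Audio: 96 kbps = 0.096 Mbps.
Video: 8.741 − 0.096 = 8.645 Mbps.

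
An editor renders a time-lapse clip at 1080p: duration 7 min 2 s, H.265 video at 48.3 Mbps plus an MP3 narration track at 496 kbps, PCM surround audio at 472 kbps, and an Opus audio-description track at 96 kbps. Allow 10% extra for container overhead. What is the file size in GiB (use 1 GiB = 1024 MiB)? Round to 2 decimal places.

7 min 2 s = 422 s
Audio total: 496 + 472 + 96 = 1064 kbps = 1.064 Mbps.
Total bitrate: 48.3 + 1.064 = 49.364 Mbps.
Stream data: 49.364 Mbps × 422 s = 20831.6 Mb.
With 10% container overhead: ×1.10.
22,915 Mb = 2,864,346,100 bytes ÷ 1,073,741,824 = 2.668 GiB.

2.67 GiB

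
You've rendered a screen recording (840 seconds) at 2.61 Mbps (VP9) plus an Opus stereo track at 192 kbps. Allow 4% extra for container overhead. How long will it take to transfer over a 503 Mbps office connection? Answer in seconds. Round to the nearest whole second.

Audio: 192 kbps = 0.192 Mbps.
Total bitrate: 2.802 Mbps.
File: 2.802 Mbps × 840 s = 2353.7 Mb.
With 4% container overhead: ×1.04. → 2447.8 Mb.
At 503 Mbps: 2447.8 / 503 = 4.9 s ≈ 4.87 seconds.

5 seconds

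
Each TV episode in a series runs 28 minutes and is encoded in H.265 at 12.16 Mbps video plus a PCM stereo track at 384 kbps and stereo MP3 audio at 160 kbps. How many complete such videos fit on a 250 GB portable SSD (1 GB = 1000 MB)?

28 min = 1680 s
Audio total: 384 + 160 = 544 kbps = 0.544 Mbps.
Total bitrate: 12.704 Mbps.
Per item: 12.704 Mbps × 1680 s = 21,343 Mb = 2,668 MB.
Capacity: 250 GB = 2,000,000 Mb; 93.71 items → 93 complete.

93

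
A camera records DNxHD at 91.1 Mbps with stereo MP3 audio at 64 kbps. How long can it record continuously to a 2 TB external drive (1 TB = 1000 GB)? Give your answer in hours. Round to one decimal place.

Audio: 64 kbps = 0.064 Mbps.
Total bitrate: 91.1 + 0.064 = 91.164 Mbps.
Capacity: 2 TB = 16,000,000 Mb.
Recording time: 16,000,000 / 91.164 = 175,508 s ≈ 48.8 hours.

48.8 hours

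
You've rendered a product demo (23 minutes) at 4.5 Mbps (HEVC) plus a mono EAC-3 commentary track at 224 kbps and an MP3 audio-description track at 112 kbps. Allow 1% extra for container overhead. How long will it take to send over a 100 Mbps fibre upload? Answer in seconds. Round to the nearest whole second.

23 min = 1380 s
Audio total: 224 + 112 = 336 kbps = 0.336 Mbps.
Total bitrate: 4.836 Mbps.
File: 4.836 Mbps × 1380 s = 6673.7 Mb.
With 1% container overhead: ×1.01. → 6740.4 Mb.
At 100 Mbps: 6740.4 / 100 = 67.4 s ≈ 67.4 seconds.

67 seconds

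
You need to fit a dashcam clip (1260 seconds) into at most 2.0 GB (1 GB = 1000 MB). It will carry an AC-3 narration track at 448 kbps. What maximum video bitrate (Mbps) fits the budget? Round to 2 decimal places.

12.25 Mbps

Budget: 2.0 GB = 16000.0 Mb.
Total bitrate budget: 16000.0 Mb / 1260 s = 12.698 Mbps.
Audio: 448 kbps = 0.448 Mbps.
Video: 12.698 − 0.448 = 12.250 Mbps.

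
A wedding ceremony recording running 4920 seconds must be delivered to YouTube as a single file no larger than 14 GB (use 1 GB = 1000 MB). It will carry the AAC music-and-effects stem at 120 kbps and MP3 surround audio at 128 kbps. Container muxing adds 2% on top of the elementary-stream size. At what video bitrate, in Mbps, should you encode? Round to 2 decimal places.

Budget: 14 GB = 112000.0 Mb.
Stream payload after overhead: 112000.0 / 1.02 = 109803.9 Mb.
Total bitrate budget: 109803.9 Mb / 4920 s = 22.318 Mbps.
Audio total: 120 + 128 = 248 kbps = 0.248 Mbps.
Video: 22.318 − 0.248 = 22.070 Mbps.

22.07 Mbps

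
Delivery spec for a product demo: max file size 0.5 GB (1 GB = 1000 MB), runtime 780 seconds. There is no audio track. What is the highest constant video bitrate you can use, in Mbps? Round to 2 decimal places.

5.13 Mbps

Budget: 0.5 GB = 4000.0 Mb.
Total bitrate budget: 4000.0 Mb / 780 s = 5.128 Mbps.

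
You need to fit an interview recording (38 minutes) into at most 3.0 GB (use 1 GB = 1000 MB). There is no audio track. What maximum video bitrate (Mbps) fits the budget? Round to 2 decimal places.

Budget: 3.0 GB = 24000.0 Mb.
38 min = 2280 s
Total bitrate budget: 24000.0 Mb / 2280 s = 10.526 Mbps.

10.53 Mbps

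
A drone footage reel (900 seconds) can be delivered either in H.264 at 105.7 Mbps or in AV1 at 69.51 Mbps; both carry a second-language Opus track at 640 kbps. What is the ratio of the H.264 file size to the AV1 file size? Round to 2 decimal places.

1.52

Audio: 640 kbps = 0.640 Mbps.
H.264: 106.340 Mbps × 900 s = 95706.0 Mb = 11.142 GiB.
AV1: 70.150 Mbps × 900 s = 63135.0 Mb = 7.350 GiB.
Ratio: 11.142 / 7.350 = 1.516.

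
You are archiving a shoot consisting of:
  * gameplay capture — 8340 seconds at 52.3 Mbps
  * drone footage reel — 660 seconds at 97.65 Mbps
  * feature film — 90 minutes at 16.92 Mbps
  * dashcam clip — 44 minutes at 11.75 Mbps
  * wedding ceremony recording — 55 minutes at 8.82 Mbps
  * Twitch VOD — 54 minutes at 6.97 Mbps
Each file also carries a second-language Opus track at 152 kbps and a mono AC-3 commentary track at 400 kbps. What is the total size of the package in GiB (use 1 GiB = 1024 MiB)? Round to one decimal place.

80.1 GiB

Audio total: 152 + 400 = 552 kbps = 0.552 Mbps.
gameplay capture: 52.852 Mbps × 8340 s = 440785.7 Mb
drone footage reel: 98.202 Mbps × 660 s = 64813.3 Mb
feature film: 17.472 Mbps × 5400 s = 94348.8 Mb
dashcam clip: 12.302 Mbps × 2640 s = 32477.3 Mb
wedding ceremony recording: 9.372 Mbps × 3300 s = 30927.6 Mb
Twitch VOD: 7.522 Mbps × 3240 s = 24371.3 Mb
Total: 687724.0 Mb = 85965.5 MB.
= 80.06 GiB.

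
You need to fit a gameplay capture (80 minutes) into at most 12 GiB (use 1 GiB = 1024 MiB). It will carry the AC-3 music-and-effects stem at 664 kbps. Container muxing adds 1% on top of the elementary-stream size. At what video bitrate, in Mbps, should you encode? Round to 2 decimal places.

Budget: 12 GiB = 103079.2 Mb.
Stream payload after overhead: 103079.2 / 1.01 = 102058.6 Mb.
80 min = 4800 s
Total bitrate budget: 102058.6 Mb / 4800 s = 21.262 Mbps.
Audio: 664 kbps = 0.664 Mbps.
Video: 21.262 − 0.664 = 20.598 Mbps.

20.60 Mbps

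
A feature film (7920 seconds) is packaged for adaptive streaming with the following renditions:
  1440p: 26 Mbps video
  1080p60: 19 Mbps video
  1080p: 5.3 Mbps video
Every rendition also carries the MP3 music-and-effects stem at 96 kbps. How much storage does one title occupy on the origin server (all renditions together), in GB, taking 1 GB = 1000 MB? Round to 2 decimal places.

Audio: 96 kbps = 0.096 Mbps.
Sum of rendition bitrates: (26+0.096) + (19+0.096) + (5.3+0.096) = 50.588 Mbps.
× 7920 s = 400,657 Mb = 50,082 MB = 50.08 GB.

50.08 GB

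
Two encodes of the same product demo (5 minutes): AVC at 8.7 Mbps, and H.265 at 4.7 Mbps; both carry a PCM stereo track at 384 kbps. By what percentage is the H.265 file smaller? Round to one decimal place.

5 min = 300 s
Audio: 384 kbps = 0.384 Mbps.
AVC: 9.084 Mbps × 300 s = 2725.2 Mb = 340.650 MB.
H.265: 5.084 Mbps × 300 s = 1525.2 Mb = 190.650 MB.
Reduction: (1 − 190.650/340.650) × 100 = 44.03%.

44.0%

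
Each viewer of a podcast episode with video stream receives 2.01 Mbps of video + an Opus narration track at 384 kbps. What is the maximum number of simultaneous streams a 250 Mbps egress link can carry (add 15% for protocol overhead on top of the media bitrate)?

90

Audio: 384 kbps = 0.384 Mbps.
Per-viewer media rate: 2.394 Mbps.
On the wire with 15% overhead: 2.753 Mbps.
250 Mbps = 250.0 Mbps; 250.0 / 2.753 = 90.81 → 90 viewers.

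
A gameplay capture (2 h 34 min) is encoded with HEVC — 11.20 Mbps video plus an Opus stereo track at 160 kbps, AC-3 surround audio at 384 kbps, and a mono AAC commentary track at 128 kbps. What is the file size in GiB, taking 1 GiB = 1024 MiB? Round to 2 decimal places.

12.77 GiB

2 h 34 min = 154 min = 9240 s
Audio total: 160 + 384 + 128 = 672 kbps = 0.672 Mbps.
Total bitrate: 11.20 + 0.672 = 11.872 Mbps.
Stream data: 11.872 Mbps × 9240 s = 109697.3 Mb.
109,697 Mb = 13,712,160,000 bytes ÷ 1,073,741,824 = 12.77 GiB.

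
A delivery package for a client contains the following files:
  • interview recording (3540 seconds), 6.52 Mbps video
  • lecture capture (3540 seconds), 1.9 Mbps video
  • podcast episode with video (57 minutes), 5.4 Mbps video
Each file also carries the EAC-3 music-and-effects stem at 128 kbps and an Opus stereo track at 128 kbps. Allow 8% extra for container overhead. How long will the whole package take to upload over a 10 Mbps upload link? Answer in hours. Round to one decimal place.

1.5 hours

Audio total: 128 + 128 = 256 kbps = 0.256 Mbps.
interview recording: 6.776 Mbps × 3540 s × 1.08 = 25906.0 Mb
lecture capture: 2.156 Mbps × 3540 s × 1.08 = 8242.8 Mb
podcast episode with video: 5.656 Mbps × 3420 s × 1.08 = 20891.0 Mb
Total: 55039.8 Mb = 6880.0 MB.
At 10 Mbps: 55039.8 / 10 = 5504 s ≈ 1.53 hours.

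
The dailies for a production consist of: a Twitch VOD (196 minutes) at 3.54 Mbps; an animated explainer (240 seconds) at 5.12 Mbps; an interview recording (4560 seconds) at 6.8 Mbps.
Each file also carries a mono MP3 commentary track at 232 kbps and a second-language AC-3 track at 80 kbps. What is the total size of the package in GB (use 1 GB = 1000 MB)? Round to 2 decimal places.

Audio total: 232 + 80 = 312 kbps = 0.312 Mbps.
Twitch VOD: 3.852 Mbps × 11760 s = 45299.5 Mb
animated explainer: 5.432 Mbps × 240 s = 1303.7 Mb
interview recording: 7.112 Mbps × 4560 s = 32430.7 Mb
Total: 79033.9 Mb = 9879.2 MB.
= 9.879 GB.

9.88 GB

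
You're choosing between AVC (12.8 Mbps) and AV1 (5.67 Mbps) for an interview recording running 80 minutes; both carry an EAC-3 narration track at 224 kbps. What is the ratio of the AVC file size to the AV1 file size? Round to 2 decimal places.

80 min = 4800 s
Audio: 224 kbps = 0.224 Mbps.
AVC: 13.024 Mbps × 4800 s = 62515.2 Mb = 7.814 GB.
AV1: 5.894 Mbps × 4800 s = 28291.2 Mb = 3.536 GB.
Ratio: 7.814 / 3.536 = 2.210.

2.21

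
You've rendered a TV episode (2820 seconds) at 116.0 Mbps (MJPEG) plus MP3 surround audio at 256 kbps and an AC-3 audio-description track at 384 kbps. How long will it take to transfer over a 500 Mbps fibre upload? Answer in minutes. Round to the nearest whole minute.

11 minutes

Audio total: 256 + 384 = 640 kbps = 0.640 Mbps.
Total bitrate: 116.640 Mbps.
File: 116.640 Mbps × 2820 s = 328924.8 Mb.
At 500 Mbps: 328924.8 / 500 = 657.8 s ≈ 11 minutes.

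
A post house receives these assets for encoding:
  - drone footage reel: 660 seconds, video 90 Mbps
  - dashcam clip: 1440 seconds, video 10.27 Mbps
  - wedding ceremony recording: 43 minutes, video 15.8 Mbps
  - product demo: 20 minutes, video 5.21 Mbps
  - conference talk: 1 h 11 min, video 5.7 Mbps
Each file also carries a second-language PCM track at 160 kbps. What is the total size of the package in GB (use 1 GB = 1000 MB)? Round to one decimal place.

Audio: 160 kbps = 0.160 Mbps.
drone footage reel: 90.160 Mbps × 660 s = 59505.6 Mb
dashcam clip: 10.430 Mbps × 1440 s = 15019.2 Mb
wedding ceremony recording: 15.960 Mbps × 2580 s = 41176.8 Mb
product demo: 5.370 Mbps × 1200 s = 6444.0 Mb
conference talk: 5.860 Mbps × 4260 s = 24963.6 Mb
Total: 147109.2 Mb = 18388.7 MB.
= 18.39 GB.

18.4 GB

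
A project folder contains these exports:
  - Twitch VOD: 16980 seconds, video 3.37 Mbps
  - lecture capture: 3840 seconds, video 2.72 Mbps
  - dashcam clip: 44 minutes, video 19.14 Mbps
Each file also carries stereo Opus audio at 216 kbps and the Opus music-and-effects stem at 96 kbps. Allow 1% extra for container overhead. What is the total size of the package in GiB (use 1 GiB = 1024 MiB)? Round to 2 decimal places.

14.76 GiB

Audio total: 216 + 96 = 312 kbps = 0.312 Mbps.
Twitch VOD: 3.682 Mbps × 16980 s × 1.01 = 63145.6 Mb
lecture capture: 3.032 Mbps × 3840 s × 1.01 = 11759.3 Mb
dashcam clip: 19.452 Mbps × 2640 s × 1.01 = 51866.8 Mb
Total: 126771.7 Mb = 15846.5 MB.
= 14.76 GiB.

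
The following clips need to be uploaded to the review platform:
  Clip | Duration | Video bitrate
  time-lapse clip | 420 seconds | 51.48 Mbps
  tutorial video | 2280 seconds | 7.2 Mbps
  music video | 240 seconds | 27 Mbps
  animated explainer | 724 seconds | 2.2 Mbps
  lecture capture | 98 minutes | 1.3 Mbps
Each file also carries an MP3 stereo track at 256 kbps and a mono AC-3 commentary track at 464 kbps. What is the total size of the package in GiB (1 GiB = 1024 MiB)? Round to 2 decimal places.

7.06 GiB

Audio total: 256 + 464 = 720 kbps = 0.720 Mbps.
time-lapse clip: 52.200 Mbps × 420 s = 21924.0 Mb
tutorial video: 7.920 Mbps × 2280 s = 18057.6 Mb
music video: 27.720 Mbps × 240 s = 6652.8 Mb
animated explainer: 2.920 Mbps × 724 s = 2114.1 Mb
lecture capture: 2.020 Mbps × 5880 s = 11877.6 Mb
Total: 60626.1 Mb = 7578.3 MB.
= 7.058 GiB.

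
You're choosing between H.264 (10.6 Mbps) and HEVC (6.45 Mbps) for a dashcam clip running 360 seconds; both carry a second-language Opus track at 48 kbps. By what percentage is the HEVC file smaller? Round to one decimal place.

39.0%

Audio: 48 kbps = 0.048 Mbps.
H.264: 10.648 Mbps × 360 s = 3833.3 Mb = 456.963 MiB.
HEVC: 6.498 Mbps × 360 s = 2339.3 Mb = 278.864 MiB.
Reduction: (1 − 278.864/456.963) × 100 = 38.97%.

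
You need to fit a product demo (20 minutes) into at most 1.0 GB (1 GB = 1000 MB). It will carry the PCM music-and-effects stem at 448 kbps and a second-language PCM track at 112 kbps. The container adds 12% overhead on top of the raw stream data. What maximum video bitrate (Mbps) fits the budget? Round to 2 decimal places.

5.39 Mbps

Budget: 1.0 GB = 8000.0 Mb.
Stream payload after overhead: 8000.0 / 1.12 = 7142.9 Mb.
20 min = 1200 s
Total bitrate budget: 7142.9 Mb / 1200 s = 5.952 Mbps.
Audio total: 448 + 112 = 560 kbps = 0.560 Mbps.
Video: 5.952 − 0.560 = 5.392 Mbps.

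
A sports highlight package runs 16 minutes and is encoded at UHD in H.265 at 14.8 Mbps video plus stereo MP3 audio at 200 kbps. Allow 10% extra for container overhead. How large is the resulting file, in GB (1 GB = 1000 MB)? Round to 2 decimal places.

1.98 GB

16 min = 960 s
Audio: 200 kbps = 0.200 Mbps.
Total bitrate: 14.8 + 0.200 = 15.000 Mbps.
Stream data: 15.000 Mbps × 960 s = 14400.0 Mb.
With 10% container overhead: ×1.10.
15,840 Mb ÷ 8 = 1,980 MB → 1.980 GB.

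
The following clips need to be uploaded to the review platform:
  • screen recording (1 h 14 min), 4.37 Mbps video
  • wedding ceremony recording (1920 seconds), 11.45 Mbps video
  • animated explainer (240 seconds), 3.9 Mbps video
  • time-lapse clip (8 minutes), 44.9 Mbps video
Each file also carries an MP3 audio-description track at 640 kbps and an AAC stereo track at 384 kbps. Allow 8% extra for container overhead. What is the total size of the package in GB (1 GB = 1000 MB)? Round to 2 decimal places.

9.60 GB

Audio total: 640 + 384 = 1024 kbps = 1.024 Mbps.
screen recording: 5.394 Mbps × 4440 s × 1.08 = 25865.3 Mb
wedding ceremony recording: 12.474 Mbps × 1920 s × 1.08 = 25866.1 Mb
animated explainer: 4.924 Mbps × 240 s × 1.08 = 1276.3 Mb
time-lapse clip: 45.924 Mbps × 480 s × 1.08 = 23807.0 Mb
Total: 76814.7 Mb = 9601.8 MB.
= 9.602 GB.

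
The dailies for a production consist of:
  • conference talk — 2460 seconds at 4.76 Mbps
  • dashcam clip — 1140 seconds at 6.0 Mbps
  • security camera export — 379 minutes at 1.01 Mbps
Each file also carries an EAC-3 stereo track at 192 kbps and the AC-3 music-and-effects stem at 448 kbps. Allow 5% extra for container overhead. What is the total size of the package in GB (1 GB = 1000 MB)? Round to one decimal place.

7.7 GB

Audio total: 192 + 448 = 640 kbps = 0.640 Mbps.
conference talk: 5.400 Mbps × 2460 s × 1.05 = 13948.2 Mb
dashcam clip: 6.640 Mbps × 1140 s × 1.05 = 7948.1 Mb
security camera export: 1.650 Mbps × 22740 s × 1.05 = 39397.1 Mb
Total: 61293.3 Mb = 7661.7 MB.
= 7.662 GB.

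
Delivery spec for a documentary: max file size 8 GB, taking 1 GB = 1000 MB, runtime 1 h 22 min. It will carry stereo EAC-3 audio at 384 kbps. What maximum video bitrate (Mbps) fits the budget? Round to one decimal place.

Budget: 8 GB = 64000.0 Mb.
1 h 22 min = 82 min = 4920 s
Total bitrate budget: 64000.0 Mb / 4920 s = 13.008 Mbps.
Audio: 384 kbps = 0.384 Mbps.
Video: 13.008 − 0.384 = 12.624 Mbps.

12.6 Mbps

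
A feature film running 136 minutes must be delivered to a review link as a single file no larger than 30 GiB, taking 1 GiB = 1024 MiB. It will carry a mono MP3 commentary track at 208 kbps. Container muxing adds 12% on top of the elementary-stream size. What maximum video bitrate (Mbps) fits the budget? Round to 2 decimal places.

27.99 Mbps

Budget: 30 GiB = 257698.0 Mb.
Stream payload after overhead: 257698.0 / 1.12 = 230087.5 Mb.
136 min = 8160 s
Total bitrate budget: 230087.5 Mb / 8160 s = 28.197 Mbps.
Audio: 208 kbps = 0.208 Mbps.
Video: 28.197 − 0.208 = 27.989 Mbps.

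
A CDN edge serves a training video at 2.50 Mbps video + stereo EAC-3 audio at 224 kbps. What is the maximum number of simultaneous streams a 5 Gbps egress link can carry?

Audio: 224 kbps = 0.224 Mbps.
Per-viewer media rate: 2.724 Mbps.
5 Gbps = 5,000 Mbps; 5,000 / 2.724 = 1835.54 → 1835 viewers.

1835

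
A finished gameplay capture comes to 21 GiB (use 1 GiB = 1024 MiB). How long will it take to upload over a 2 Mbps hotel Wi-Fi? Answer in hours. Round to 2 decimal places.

25.05 hours

File: 21 GiB = 180388.6 Mb.
At 2 Mbps: 180388.6 / 2 = 90194.3 s ≈ 25.1 hours.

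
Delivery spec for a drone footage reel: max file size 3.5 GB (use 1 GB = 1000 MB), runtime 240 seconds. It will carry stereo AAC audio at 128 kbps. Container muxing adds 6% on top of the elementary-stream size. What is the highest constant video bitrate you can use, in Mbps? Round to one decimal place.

109.9 Mbps

Budget: 3.5 GB = 28000.0 Mb.
Stream payload after overhead: 28000.0 / 1.06 = 26415.1 Mb.
Total bitrate budget: 26415.1 Mb / 240 s = 110.063 Mbps.
Audio: 128 kbps = 0.128 Mbps.
Video: 110.063 − 0.128 = 109.935 Mbps.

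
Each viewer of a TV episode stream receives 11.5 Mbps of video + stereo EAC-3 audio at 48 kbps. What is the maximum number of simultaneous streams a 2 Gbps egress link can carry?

Audio: 48 kbps = 0.048 Mbps.
Per-viewer media rate: 11.548 Mbps.
2 Gbps = 2,000 Mbps; 2,000 / 11.548 = 173.19 → 173 viewers.

173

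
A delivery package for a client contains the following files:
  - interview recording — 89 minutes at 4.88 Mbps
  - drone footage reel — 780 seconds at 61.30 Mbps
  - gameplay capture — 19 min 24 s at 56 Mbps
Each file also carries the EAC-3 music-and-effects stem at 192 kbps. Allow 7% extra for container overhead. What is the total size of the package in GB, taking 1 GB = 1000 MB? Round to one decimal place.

Audio: 192 kbps = 0.192 Mbps.
interview recording: 5.072 Mbps × 5340 s × 1.07 = 28980.4 Mb
drone footage reel: 61.492 Mbps × 780 s × 1.07 = 51321.2 Mb
gameplay capture: 56.192 Mbps × 1164 s × 1.07 = 69986.0 Mb
Total: 150287.6 Mb = 18786.0 MB.
= 18.79 GB.

18.8 GB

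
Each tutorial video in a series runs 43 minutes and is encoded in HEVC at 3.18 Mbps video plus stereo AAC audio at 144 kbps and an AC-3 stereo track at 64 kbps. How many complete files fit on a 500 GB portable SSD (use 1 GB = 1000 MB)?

457

43 min = 2580 s
Audio total: 144 + 64 = 208 kbps = 0.208 Mbps.
Total bitrate: 3.388 Mbps.
Per item: 3.388 Mbps × 2580 s = 8,741 Mb = 1,093 MB.
Capacity: 500 GB = 4,000,000 Mb; 457.61 items → 457 complete.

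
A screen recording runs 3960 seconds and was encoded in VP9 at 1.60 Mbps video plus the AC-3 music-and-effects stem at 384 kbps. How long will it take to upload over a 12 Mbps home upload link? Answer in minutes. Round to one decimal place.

10.9 minutes

Audio: 384 kbps = 0.384 Mbps.
Total bitrate: 1.984 Mbps.
File: 1.984 Mbps × 3960 s = 7856.6 Mb.
At 12 Mbps: 7856.6 / 12 = 654.7 s ≈ 10.9 minutes.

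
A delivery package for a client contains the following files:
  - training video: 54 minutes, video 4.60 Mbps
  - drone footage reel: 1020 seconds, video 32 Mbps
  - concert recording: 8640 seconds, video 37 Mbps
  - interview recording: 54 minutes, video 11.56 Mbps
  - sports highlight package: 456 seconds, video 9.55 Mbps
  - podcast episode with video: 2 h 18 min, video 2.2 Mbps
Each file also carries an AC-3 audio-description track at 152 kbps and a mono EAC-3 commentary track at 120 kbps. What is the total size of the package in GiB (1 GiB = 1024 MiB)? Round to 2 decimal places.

Audio total: 152 + 120 = 272 kbps = 0.272 Mbps.
training video: 4.872 Mbps × 3240 s = 15785.3 Mb
drone footage reel: 32.272 Mbps × 1020 s = 32917.4 Mb
concert recording: 37.272 Mbps × 8640 s = 322030.1 Mb
interview recording: 11.832 Mbps × 3240 s = 38335.7 Mb
sports highlight package: 9.822 Mbps × 456 s = 4478.8 Mb
podcast episode with video: 2.472 Mbps × 8280 s = 20468.2 Mb
Total: 434015.5 Mb = 54251.9 MB.
= 50.53 GiB.

50.53 GiB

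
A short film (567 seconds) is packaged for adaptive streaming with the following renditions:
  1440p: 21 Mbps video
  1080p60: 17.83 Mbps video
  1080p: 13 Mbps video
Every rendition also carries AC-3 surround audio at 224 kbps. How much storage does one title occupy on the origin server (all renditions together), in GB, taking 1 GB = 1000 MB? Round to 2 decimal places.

Audio: 224 kbps = 0.224 Mbps.
Sum of rendition bitrates: (21+0.224) + (17.83+0.224) + (13+0.224) = 52.502 Mbps.
× 567 s = 29,769 Mb = 3,721 MB = 3.721 GB.

3.72 GB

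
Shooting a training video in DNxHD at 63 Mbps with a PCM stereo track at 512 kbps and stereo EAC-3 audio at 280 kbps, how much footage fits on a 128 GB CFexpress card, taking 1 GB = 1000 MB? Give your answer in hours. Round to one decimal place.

4.5 hours

Audio total: 512 + 280 = 792 kbps = 0.792 Mbps.
Total bitrate: 63 + 0.792 = 63.792 Mbps.
Capacity: 128 GB = 1,024,000 Mb.
Recording time: 1,024,000 / 63.792 = 16,052 s ≈ 4.46 hours.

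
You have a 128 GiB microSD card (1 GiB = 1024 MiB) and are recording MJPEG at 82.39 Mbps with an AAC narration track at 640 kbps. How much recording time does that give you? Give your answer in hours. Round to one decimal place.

Audio: 640 kbps = 0.640 Mbps.
Total bitrate: 82.39 + 0.640 = 83.030 Mbps.
Capacity: 128 GiB = 1,099,512 Mb.
Recording time: 1,099,512 / 83.030 = 13,242 s ≈ 3.68 hours.

3.7 hours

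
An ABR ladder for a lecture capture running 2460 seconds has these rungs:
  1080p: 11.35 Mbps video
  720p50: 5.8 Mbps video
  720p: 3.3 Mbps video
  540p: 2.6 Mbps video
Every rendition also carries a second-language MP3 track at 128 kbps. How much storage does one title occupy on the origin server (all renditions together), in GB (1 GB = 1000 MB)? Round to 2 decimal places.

Audio: 128 kbps = 0.128 Mbps.
Sum of rendition bitrates: (11.35+0.128) + (5.8+0.128) + (3.3+0.128) + (2.6+0.128) = 23.562 Mbps.
× 2460 s = 57,963 Mb = 7,245 MB = 7.245 GB.

7.25 GB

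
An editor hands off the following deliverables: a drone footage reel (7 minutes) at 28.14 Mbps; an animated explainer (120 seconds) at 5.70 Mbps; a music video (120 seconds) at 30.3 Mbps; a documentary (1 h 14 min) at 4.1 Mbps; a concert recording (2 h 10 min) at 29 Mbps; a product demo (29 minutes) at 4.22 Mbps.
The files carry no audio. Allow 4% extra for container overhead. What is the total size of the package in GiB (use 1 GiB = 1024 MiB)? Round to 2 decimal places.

32.43 GiB

drone footage reel: 28.140 Mbps × 420 s × 1.04 = 12291.6 Mb
animated explainer: 5.700 Mbps × 120 s × 1.04 = 711.4 Mb
music video: 30.300 Mbps × 120 s × 1.04 = 3781.4 Mb
documentary: 4.100 Mbps × 4440 s × 1.04 = 18932.2 Mb
concert recording: 29.000 Mbps × 7800 s × 1.04 = 235248.0 Mb
product demo: 4.220 Mbps × 1740 s × 1.04 = 7636.5 Mb
Total: 278601.0 Mb = 34825.1 MB.
= 32.43 GiB.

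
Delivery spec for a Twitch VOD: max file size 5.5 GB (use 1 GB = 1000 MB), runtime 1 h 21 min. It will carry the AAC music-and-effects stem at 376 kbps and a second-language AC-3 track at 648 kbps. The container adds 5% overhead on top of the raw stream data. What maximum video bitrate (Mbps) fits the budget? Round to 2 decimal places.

Budget: 5.5 GB = 44000.0 Mb.
Stream payload after overhead: 44000.0 / 1.05 = 41904.8 Mb.
1 h 21 min = 81 min = 4860 s
Total bitrate budget: 41904.8 Mb / 4860 s = 8.622 Mbps.
Audio total: 376 + 648 = 1024 kbps = 1.024 Mbps.
Video: 8.622 − 1.024 = 7.598 Mbps.

7.60 Mbps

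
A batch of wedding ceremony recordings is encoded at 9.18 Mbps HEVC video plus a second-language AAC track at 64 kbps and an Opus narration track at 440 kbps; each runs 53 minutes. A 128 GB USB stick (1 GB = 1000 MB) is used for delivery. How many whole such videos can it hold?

53 min = 3180 s
Audio total: 64 + 440 = 504 kbps = 0.504 Mbps.
Total bitrate: 9.684 Mbps.
Per item: 9.684 Mbps × 3180 s = 30,795 Mb = 3,849 MB.
Capacity: 128 GB = 1,024,000 Mb; 33.25 items → 33 complete.

33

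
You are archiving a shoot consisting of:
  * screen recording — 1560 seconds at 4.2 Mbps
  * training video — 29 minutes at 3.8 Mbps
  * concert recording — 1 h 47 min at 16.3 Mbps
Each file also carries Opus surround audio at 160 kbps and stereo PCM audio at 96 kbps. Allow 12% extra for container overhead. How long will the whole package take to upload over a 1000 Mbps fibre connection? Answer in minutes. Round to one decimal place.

Audio total: 160 + 96 = 256 kbps = 0.256 Mbps.
screen recording: 4.456 Mbps × 1560 s × 1.12 = 7785.5 Mb
training video: 4.056 Mbps × 1740 s × 1.12 = 7904.3 Mb
concert recording: 16.556 Mbps × 6420 s × 1.12 = 119044.3 Mb
Total: 134734.1 Mb = 16841.8 MB.
At 1000 Mbps: 134734.1 / 1000 = 135 s ≈ 2.25 minutes.

2.2 minutes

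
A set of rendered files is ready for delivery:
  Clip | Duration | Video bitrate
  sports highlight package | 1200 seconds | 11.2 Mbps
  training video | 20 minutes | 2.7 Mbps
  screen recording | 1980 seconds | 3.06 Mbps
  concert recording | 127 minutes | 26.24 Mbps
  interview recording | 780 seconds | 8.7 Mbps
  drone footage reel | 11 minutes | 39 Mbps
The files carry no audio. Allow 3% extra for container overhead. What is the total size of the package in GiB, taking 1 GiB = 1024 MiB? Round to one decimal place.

30.6 GiB

sports highlight package: 11.200 Mbps × 1200 s × 1.03 = 13843.2 Mb
training video: 2.700 Mbps × 1200 s × 1.03 = 3337.2 Mb
screen recording: 3.060 Mbps × 1980 s × 1.03 = 6240.6 Mb
concert recording: 26.240 Mbps × 7620 s × 1.03 = 205947.3 Mb
interview recording: 8.700 Mbps × 780 s × 1.03 = 6989.6 Mb
drone footage reel: 39.000 Mbps × 660 s × 1.03 = 26512.2 Mb
Total: 262870.0 Mb = 32858.8 MB.
= 30.60 GiB.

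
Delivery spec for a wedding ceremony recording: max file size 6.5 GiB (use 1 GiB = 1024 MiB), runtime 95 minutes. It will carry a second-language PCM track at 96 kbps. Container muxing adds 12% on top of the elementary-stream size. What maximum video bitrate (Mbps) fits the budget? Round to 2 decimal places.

Budget: 6.5 GiB = 55834.6 Mb.
Stream payload after overhead: 55834.6 / 1.12 = 49852.3 Mb.
95 min = 5700 s
Total bitrate budget: 49852.3 Mb / 5700 s = 8.746 Mbps.
Audio: 96 kbps = 0.096 Mbps.
Video: 8.746 − 0.096 = 8.650 Mbps.

8.65 Mbps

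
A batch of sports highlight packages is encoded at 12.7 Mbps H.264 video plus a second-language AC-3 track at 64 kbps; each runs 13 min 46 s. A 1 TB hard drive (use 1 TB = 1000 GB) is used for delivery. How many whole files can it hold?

758

13 min 46 s = 826 s
Audio: 64 kbps = 0.064 Mbps.
Total bitrate: 12.764 Mbps.
Per item: 12.764 Mbps × 826 s = 10,543 Mb = 1,318 MB.
Capacity: 1 TB = 8,000,000 Mb; 758.79 items → 758 complete.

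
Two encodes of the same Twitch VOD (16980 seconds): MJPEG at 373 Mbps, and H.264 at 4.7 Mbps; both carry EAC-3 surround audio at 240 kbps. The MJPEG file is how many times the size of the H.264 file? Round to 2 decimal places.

Audio: 240 kbps = 0.240 Mbps.
MJPEG: 373.240 Mbps × 16980 s = 6337615.2 Mb = 737.796 GiB.
H.264: 4.940 Mbps × 16980 s = 83881.2 Mb = 9.765 GiB.
Ratio: 737.796 / 9.765 = 75.555.

75.55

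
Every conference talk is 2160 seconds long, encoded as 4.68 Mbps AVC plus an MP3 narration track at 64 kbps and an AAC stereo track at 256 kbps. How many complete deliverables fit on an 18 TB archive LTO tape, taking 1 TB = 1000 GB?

Audio total: 64 + 256 = 320 kbps = 0.320 Mbps.
Total bitrate: 5.000 Mbps.
Per item: 5.000 Mbps × 2160 s = 10,800 Mb = 1,350 MB.
Capacity: 18 TB = 144,000,000 Mb; 13333.33 items → 13333 complete.

13333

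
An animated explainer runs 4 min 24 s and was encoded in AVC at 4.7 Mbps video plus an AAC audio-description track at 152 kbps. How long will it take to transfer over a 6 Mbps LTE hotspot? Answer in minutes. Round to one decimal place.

3.6 minutes

4 min 24 s = 264 s
Audio: 152 kbps = 0.152 Mbps.
Total bitrate: 4.852 Mbps.
File: 4.852 Mbps × 264 s = 1280.9 Mb.
At 6 Mbps: 1280.9 / 6 = 213.5 s ≈ 3.56 minutes.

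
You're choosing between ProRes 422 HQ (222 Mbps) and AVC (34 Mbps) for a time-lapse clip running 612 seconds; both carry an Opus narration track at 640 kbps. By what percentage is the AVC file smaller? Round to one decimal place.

Audio: 640 kbps = 0.640 Mbps.
ProRes 422 HQ: 222.640 Mbps × 612 s = 136255.7 Mb = 17.032 GB.
AVC: 34.640 Mbps × 612 s = 21199.7 Mb = 2.650 GB.
Reduction: (1 − 2.650/17.032) × 100 = 84.44%.

84.4%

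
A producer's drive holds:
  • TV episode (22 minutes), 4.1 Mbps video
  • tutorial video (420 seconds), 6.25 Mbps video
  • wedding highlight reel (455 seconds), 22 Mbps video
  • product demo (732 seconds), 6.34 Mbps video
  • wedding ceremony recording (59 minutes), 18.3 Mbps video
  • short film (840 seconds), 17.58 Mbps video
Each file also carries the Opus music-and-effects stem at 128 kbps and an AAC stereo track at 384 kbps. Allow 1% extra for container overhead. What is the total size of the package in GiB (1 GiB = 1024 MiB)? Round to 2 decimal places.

Audio total: 128 + 384 = 512 kbps = 0.512 Mbps.
TV episode: 4.612 Mbps × 1320 s × 1.01 = 6148.7 Mb
tutorial video: 6.762 Mbps × 420 s × 1.01 = 2868.4 Mb
wedding highlight reel: 22.512 Mbps × 455 s × 1.01 = 10345.4 Mb
product demo: 6.852 Mbps × 732 s × 1.01 = 5065.8 Mb
wedding ceremony recording: 18.812 Mbps × 3540 s × 1.01 = 67260.4 Mb
short film: 18.092 Mbps × 840 s × 1.01 = 15349.3 Mb
Total: 107038.0 Mb = 13379.8 MB.
= 12.46 GiB.

12.46 GiB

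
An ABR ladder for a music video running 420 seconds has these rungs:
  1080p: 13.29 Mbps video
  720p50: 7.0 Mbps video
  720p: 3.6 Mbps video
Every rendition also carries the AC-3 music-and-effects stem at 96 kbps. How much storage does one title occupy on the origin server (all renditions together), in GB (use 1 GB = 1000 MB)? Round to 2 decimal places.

1.27 GB

Audio: 96 kbps = 0.096 Mbps.
Sum of rendition bitrates: (13.29+0.096) + (7.0+0.096) + (3.6+0.096) = 24.178 Mbps.
× 420 s = 10,155 Mb = 1,269 MB = 1.269 GB.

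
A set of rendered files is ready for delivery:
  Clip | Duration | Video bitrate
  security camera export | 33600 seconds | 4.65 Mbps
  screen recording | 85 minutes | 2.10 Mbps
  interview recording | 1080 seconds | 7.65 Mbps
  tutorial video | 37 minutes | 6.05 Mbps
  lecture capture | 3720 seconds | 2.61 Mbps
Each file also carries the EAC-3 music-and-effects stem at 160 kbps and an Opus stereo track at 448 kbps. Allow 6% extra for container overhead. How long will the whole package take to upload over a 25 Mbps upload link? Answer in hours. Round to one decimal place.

Audio total: 160 + 448 = 608 kbps = 0.608 Mbps.
security camera export: 5.258 Mbps × 33600 s × 1.06 = 187268.9 Mb
screen recording: 2.708 Mbps × 5100 s × 1.06 = 14639.4 Mb
interview recording: 8.258 Mbps × 1080 s × 1.06 = 9453.8 Mb
tutorial video: 6.658 Mbps × 2220 s × 1.06 = 15667.6 Mb
lecture capture: 3.218 Mbps × 3720 s × 1.06 = 12689.2 Mb
Total: 239719.0 Mb = 29964.9 MB.
At 25 Mbps: 239719.0 / 25 = 9589 s ≈ 2.66 hours.

2.7 hours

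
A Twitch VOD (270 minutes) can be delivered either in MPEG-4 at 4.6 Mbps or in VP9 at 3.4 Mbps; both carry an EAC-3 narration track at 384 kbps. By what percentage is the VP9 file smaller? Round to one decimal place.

24.1%

270 min = 16200 s
Audio: 384 kbps = 0.384 Mbps.
MPEG-4: 4.984 Mbps × 16200 s = 80740.8 Mb = 9.399 GiB.
VP9: 3.784 Mbps × 16200 s = 61300.8 Mb = 7.136 GiB.
Reduction: (1 − 7.136/9.399) × 100 = 24.08%.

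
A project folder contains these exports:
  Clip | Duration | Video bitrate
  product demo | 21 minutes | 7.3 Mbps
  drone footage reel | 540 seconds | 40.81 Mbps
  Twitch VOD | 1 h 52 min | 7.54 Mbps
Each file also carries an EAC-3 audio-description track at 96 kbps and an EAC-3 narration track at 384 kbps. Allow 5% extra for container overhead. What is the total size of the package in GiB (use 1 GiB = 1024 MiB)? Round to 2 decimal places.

Audio total: 96 + 384 = 480 kbps = 0.480 Mbps.
product demo: 7.780 Mbps × 1260 s × 1.05 = 10292.9 Mb
drone footage reel: 41.290 Mbps × 540 s × 1.05 = 23411.4 Mb
Twitch VOD: 8.020 Mbps × 6720 s × 1.05 = 56589.1 Mb
Total: 90293.5 Mb = 11286.7 MB.
= 10.51 GiB.

10.51 GiB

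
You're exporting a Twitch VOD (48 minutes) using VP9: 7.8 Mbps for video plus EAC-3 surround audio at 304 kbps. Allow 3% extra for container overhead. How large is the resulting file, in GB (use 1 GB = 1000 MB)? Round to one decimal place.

48 min = 2880 s
Audio: 304 kbps = 0.304 Mbps.
Total bitrate: 7.8 + 0.304 = 8.104 Mbps.
Stream data: 8.104 Mbps × 2880 s = 23339.5 Mb.
With 3% container overhead: ×1.03.
24,040 Mb ÷ 8 = 3,005 MB → 3.005 GB.

3.0 GB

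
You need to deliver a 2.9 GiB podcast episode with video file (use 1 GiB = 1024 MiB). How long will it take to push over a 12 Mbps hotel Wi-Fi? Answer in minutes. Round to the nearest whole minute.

File: 2.9 GiB = 24910.8 Mb.
At 12 Mbps: 24910.8 / 12 = 2075.9 s ≈ 34.6 minutes.

35 minutes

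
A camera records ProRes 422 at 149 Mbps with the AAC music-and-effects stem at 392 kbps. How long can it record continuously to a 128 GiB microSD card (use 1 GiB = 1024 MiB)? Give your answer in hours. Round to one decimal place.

Audio: 392 kbps = 0.392 Mbps.
Total bitrate: 149 + 0.392 = 149.392 Mbps.
Capacity: 128 GiB = 1,099,512 Mb.
Recording time: 1,099,512 / 149.392 = 7,360 s ≈ 2.04 hours.

2.0 hours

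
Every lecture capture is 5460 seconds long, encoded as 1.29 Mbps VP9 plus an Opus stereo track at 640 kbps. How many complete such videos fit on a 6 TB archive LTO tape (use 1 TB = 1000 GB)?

Audio: 640 kbps = 0.640 Mbps.
Total bitrate: 1.930 Mbps.
Per item: 1.930 Mbps × 5460 s = 10,538 Mb = 1,317 MB.
Capacity: 6 TB = 48,000,000 Mb; 4555.03 items → 4555 complete.

4555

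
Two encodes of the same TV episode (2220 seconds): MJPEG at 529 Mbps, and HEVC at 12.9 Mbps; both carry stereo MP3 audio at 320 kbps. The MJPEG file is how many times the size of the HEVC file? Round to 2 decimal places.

Audio: 320 kbps = 0.320 Mbps.
MJPEG: 529.320 Mbps × 2220 s = 1175090.4 Mb = 136.799 GiB.
HEVC: 13.220 Mbps × 2220 s = 29348.4 Mb = 3.417 GiB.
Ratio: 136.799 / 3.417 = 40.039.

40.04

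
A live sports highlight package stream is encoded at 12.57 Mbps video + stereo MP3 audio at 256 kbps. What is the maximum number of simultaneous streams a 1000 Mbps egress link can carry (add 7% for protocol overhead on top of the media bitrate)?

Audio: 256 kbps = 0.256 Mbps.
Per-viewer media rate: 12.826 Mbps.
On the wire with 7% overhead: 13.724 Mbps.
1000 Mbps = 1,000 Mbps; 1,000 / 13.724 = 72.87 → 72 viewers.

72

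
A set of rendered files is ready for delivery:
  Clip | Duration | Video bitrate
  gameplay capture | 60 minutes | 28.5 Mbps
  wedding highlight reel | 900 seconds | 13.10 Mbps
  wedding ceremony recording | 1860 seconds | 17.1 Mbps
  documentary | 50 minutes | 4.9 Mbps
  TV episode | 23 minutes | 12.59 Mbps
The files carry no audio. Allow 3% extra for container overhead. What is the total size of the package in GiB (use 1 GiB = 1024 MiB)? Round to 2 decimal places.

21.38 GiB

gameplay capture: 28.500 Mbps × 3600 s × 1.03 = 105678.0 Mb
wedding highlight reel: 13.100 Mbps × 900 s × 1.03 = 12143.7 Mb
wedding ceremony recording: 17.100 Mbps × 1860 s × 1.03 = 32760.2 Mb
documentary: 4.900 Mbps × 3000 s × 1.03 = 15141.0 Mb
TV episode: 12.590 Mbps × 1380 s × 1.03 = 17895.4 Mb
Total: 183618.3 Mb = 22952.3 MB.
= 21.38 GiB.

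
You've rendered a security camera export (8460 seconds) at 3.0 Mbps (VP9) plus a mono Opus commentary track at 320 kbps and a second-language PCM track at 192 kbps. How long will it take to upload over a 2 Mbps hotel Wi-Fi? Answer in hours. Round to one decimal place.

4.1 hours

Audio total: 320 + 192 = 512 kbps = 0.512 Mbps.
Total bitrate: 3.512 Mbps.
File: 3.512 Mbps × 8460 s = 29711.5 Mb.
At 2 Mbps: 29711.5 / 2 = 14855.8 s ≈ 4.13 hours.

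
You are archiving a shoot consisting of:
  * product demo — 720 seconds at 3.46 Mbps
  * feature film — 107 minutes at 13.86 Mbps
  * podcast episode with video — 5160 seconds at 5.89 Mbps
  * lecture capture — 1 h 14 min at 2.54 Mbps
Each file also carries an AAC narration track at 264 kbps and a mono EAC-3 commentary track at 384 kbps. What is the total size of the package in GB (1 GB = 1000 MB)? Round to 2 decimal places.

18.00 GB

Audio total: 264 + 384 = 648 kbps = 0.648 Mbps.
product demo: 4.108 Mbps × 720 s = 2957.8 Mb
feature film: 14.508 Mbps × 6420 s = 93141.4 Mb
podcast episode with video: 6.538 Mbps × 5160 s = 33736.1 Mb
lecture capture: 3.188 Mbps × 4440 s = 14154.7 Mb
Total: 143989.9 Mb = 17998.7 MB.
= 18.00 GB.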